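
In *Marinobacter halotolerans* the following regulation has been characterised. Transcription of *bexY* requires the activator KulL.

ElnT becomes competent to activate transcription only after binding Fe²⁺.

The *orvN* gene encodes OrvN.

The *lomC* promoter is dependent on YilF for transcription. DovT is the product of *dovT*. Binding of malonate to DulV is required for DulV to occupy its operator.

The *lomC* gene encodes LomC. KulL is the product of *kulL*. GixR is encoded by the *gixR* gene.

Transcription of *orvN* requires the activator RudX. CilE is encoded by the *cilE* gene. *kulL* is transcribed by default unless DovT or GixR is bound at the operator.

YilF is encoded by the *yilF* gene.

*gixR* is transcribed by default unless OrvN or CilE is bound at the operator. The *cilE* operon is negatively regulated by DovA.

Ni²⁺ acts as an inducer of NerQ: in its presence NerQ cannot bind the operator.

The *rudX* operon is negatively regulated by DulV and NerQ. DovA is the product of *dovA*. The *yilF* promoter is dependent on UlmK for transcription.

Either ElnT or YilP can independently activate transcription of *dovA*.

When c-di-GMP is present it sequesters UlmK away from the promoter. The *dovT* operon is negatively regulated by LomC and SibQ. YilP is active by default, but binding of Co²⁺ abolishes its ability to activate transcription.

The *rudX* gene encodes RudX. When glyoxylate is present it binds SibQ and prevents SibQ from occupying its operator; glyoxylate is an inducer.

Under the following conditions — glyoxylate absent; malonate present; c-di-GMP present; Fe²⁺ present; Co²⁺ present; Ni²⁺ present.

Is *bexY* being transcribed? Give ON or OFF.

c-di-GMP is present, so UlmK is inactive.
Required activator UlmK is absent, so *yilF* is not transcribed.
So YilF is not produced.
Required activator YilF is absent, so *lomC* is not transcribed.
So LomC is not produced.
Glyoxylate is absent, so SibQ is active.
With repressor SibQ bound, *dovT* is not transcribed.
So DovT is not produced.
Malonate is present, so DulV is active.
Ni²⁺ is present, so NerQ is inactive.
With repressor DulV bound, *rudX* is not transcribed.
So RudX is not produced.
Required activator RudX is absent, so *orvN* is not transcribed.
So OrvN is not produced.
Fe²⁺ is present, so ElnT is active.
Co²⁺ is present, so YilP is inactive.
Activator ElnT is present, so *dovA* is transcribed.
So DovA is produced and active.
With repressor DovA bound, *cilE* is not transcribed.
So CilE is not produced.
With no repressor bound, *gixR* is transcribed.
So GixR is produced and active.
With repressor GixR bound, *kulL* is not transcribed.
So KulL is not produced.
Required activator KulL is absent, so *bexY* is not transcribed.

OFF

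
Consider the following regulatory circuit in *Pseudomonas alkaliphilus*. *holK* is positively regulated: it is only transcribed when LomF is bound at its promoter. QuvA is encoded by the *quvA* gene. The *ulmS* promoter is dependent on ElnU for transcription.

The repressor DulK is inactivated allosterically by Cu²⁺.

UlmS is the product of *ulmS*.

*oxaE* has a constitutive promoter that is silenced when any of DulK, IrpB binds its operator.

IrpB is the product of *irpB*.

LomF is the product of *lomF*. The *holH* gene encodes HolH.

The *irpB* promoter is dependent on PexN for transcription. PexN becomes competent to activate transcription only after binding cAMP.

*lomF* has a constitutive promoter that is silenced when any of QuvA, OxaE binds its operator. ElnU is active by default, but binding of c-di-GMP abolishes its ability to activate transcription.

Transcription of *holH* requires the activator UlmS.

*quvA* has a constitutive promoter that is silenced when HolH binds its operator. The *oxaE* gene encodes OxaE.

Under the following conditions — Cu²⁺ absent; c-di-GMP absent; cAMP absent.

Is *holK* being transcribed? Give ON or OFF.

c-di-GMP is absent, so ElnU is active.
No repressor is bound and ElnU is active, so *ulmS* is transcribed.
So UlmS is produced and active.
No repressor is bound and UlmS is active, so *holH* is transcribed.
So HolH is produced and active.
With repressor HolH bound, *quvA* is not transcribed.
So QuvA is not produced.
Cu²⁺ is absent, so DulK is active.
cAMP is absent, so PexN is inactive.
Required activator PexN is absent, so *irpB* is not transcribed.
So IrpB is not produced.
With repressor DulK bound, *oxaE* is not transcribed.
So OxaE is not produced.
With no repressor bound, *lomF* is transcribed.
So LomF is produced and active.
No repressor is bound and LomF is active, so *holK* is transcribed.

ON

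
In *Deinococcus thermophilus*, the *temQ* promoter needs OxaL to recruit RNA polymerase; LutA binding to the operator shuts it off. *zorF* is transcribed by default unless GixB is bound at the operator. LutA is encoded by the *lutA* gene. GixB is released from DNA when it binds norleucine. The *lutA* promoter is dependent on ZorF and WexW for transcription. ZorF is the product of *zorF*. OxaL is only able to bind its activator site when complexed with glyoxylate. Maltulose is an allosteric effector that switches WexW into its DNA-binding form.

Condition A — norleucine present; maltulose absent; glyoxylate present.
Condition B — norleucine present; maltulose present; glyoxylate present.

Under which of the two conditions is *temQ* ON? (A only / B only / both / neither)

Condition A:
Norleucine is present, so GixB is inactive.
With no repressor bound, *zorF* is transcribed.
So ZorF is produced and active.
Maltulose is absent, so WexW is inactive.
Required activator WexW is absent, so *lutA* is not transcribed.
So LutA is not produced.
Glyoxylate is present, so OxaL is active.
No repressor is bound and OxaL is active, so *temQ* is transcribed.
→ *temQ* is ON in A.
Condition B:
Norleucine is present, so GixB is inactive.
With no repressor bound, *zorF* is transcribed.
So ZorF is produced and active.
Maltulose is present, so WexW is active.
No repressor is bound and ZorF and WexW are active, so *lutA* is transcribed.
So LutA is produced and active.
Glyoxylate is present, so OxaL is active.
With repressor LutA bound, *temQ* is not transcribed.
→ *temQ* is OFF in B.

A only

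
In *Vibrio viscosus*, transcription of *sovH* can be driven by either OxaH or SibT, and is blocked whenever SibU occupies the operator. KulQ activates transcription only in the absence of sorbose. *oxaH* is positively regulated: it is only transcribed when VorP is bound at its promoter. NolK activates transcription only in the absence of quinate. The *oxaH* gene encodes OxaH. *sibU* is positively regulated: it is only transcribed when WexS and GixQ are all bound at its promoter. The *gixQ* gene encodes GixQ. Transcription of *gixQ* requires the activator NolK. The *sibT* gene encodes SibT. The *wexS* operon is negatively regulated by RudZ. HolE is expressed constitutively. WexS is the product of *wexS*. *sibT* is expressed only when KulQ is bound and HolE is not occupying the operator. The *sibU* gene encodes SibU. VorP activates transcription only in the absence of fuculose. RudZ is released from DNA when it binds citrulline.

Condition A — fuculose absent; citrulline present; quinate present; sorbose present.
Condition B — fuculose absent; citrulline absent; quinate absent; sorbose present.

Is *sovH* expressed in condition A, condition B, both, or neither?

Condition A:
Fuculose is absent, so VorP is active.
No repressor is bound and VorP is active, so *oxaH* is transcribed.
So OxaH is produced and active.
Citrulline is present, so RudZ is inactive.
With no repressor bound, *wexS* is transcribed.
So WexS is produced and active.
Quinate is present, so NolK is inactive.
Required activator NolK is absent, so *gixQ* is not transcribed.
So GixQ is not produced.
Required activator GixQ is absent, so *sibU* is not transcribed.
So SibU is not produced.
Sorbose is present, so KulQ is inactive.
HolE is produced constitutively and is active.
With repressor HolE bound, *sibT* is not transcribed.
So SibT is not produced.
Activator OxaH is present, so *sovH* is transcribed.
→ *sovH* is ON in A.
Condition B:
Fuculose is absent, so VorP is active.
No repressor is bound and VorP is active, so *oxaH* is transcribed.
So OxaH is produced and active.
Citrulline is absent, so RudZ is active.
With repressor RudZ bound, *wexS* is not transcribed.
So WexS is not produced.
Quinate is absent, so NolK is active.
No repressor is bound and NolK is active, so *gixQ* is transcribed.
So GixQ is produced and active.
Required activator WexS is absent, so *sibU* is not transcribed.
So SibU is not produced.
Sorbose is present, so KulQ is inactive.
HolE is produced constitutively and is active.
With repressor HolE bound, *sibT* is not transcribed.
So SibT is not produced.
Activator OxaH is present, so *sovH* is transcribed.
→ *sovH* is ON in B.

both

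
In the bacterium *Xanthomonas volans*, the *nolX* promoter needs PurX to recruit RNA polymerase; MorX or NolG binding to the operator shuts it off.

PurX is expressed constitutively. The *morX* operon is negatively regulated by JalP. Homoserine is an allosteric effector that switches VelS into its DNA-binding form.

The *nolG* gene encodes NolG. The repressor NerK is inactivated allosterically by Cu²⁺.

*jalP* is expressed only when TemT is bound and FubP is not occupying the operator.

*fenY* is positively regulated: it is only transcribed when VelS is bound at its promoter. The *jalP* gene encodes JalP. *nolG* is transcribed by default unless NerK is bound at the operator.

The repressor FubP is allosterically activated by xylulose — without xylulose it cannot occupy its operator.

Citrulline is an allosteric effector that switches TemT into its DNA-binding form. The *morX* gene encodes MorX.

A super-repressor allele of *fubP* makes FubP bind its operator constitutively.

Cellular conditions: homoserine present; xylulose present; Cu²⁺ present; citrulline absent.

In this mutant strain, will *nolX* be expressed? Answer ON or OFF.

PurX is produced constitutively and is active.
Citrulline is absent, so TemT is inactive.
FubP is constitutively active in this strain.
With repressor FubP bound, *jalP* is not transcribed.
So JalP is not produced.
With no repressor bound, *morX* is transcribed.
So MorX is produced and active.
Cu²⁺ is present, so NerK is inactive.
With no repressor bound, *nolG* is transcribed.
So NolG is produced and active.
With repressor MorX bound, *nolX* is not transcribed.

OFF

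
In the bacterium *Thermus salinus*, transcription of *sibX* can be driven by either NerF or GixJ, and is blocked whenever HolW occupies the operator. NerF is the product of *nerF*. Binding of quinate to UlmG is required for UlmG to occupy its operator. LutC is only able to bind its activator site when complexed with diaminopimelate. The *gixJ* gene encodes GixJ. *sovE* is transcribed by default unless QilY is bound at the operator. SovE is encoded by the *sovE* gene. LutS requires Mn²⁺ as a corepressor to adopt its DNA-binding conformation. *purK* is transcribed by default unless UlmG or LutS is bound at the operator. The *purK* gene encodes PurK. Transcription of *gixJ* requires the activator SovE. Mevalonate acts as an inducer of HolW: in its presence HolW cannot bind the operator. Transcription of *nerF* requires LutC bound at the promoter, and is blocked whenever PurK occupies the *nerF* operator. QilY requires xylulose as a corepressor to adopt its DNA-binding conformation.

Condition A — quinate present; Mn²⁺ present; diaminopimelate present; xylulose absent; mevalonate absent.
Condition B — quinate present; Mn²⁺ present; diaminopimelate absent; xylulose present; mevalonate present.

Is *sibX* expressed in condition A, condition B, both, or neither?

Condition A:
Quinate is present, so UlmG is active.
Mn²⁺ is present, so LutS is active.
With repressor UlmG bound, *purK* is not transcribed.
So PurK is not produced.
Diaminopimelate is present, so LutC is active.
No repressor is bound and LutC is active, so *nerF* is transcribed.
So NerF is produced and active.
Xylulose is absent, so QilY is inactive.
With no repressor bound, *sovE* is transcribed.
So SovE is produced and active.
No repressor is bound and SovE is active, so *gixJ* is transcribed.
So GixJ is produced and active.
Mevalonate is absent, so HolW is active.
With repressor HolW bound, *sibX* is not transcribed.
→ *sibX* is OFF in A.
Condition B:
Quinate is present, so UlmG is active.
Mn²⁺ is present, so LutS is active.
With repressor UlmG bound, *purK* is not transcribed.
So PurK is not produced.
Diaminopimelate is absent, so LutC is inactive.
Required activator LutC is absent, so *nerF* is not transcribed.
So NerF is not produced.
Xylulose is present, so QilY is active.
With repressor QilY bound, *sovE* is not transcribed.
So SovE is not produced.
Required activator SovE is absent, so *gixJ* is not transcribed.
So GixJ is not produced.
Mevalonate is present, so HolW is inactive.
No activator is available at the *sibX* promoter, so *sibX* is not transcribed.
→ *sibX* is OFF in B.

neither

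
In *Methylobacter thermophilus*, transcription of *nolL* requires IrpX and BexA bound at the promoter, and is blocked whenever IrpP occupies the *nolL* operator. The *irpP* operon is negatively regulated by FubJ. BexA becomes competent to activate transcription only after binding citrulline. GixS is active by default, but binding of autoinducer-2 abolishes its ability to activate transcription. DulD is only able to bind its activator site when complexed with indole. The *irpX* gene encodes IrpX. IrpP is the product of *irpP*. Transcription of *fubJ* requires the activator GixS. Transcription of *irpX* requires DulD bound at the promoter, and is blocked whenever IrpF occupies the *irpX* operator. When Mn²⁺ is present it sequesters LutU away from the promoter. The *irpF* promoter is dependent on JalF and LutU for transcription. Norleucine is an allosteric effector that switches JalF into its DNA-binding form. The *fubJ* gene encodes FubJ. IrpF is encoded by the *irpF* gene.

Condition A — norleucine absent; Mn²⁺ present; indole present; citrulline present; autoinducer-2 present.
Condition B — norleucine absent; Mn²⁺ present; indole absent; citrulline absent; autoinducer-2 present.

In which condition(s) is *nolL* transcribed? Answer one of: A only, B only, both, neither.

neither

Condition A:
Norleucine is absent, so JalF is inactive.
Mn²⁺ is present, so LutU is inactive.
Required activator JalF is absent, so *irpF* is not transcribed.
So IrpF is not produced.
Indole is present, so DulD is active.
No repressor is bound and DulD is active, so *irpX* is transcribed.
So IrpX is produced and active.
Citrulline is present, so BexA is active.
Autoinducer-2 is present, so GixS is inactive.
Required activator GixS is absent, so *fubJ* is not transcribed.
So FubJ is not produced.
With no repressor bound, *irpP* is transcribed.
So IrpP is produced and active.
With repressor IrpP bound, *nolL* is not transcribed.
→ *nolL* is OFF in A.
Condition B:
Norleucine is absent, so JalF is inactive.
Mn²⁺ is present, so LutU is inactive.
Required activator JalF is absent, so *irpF* is not transcribed.
So IrpF is not produced.
Indole is absent, so DulD is inactive.
Required activator DulD is absent, so *irpX* is not transcribed.
So IrpX is not produced.
Citrulline is absent, so BexA is inactive.
Autoinducer-2 is present, so GixS is inactive.
Required activator GixS is absent, so *fubJ* is not transcribed.
So FubJ is not produced.
With no repressor bound, *irpP* is transcribed.
So IrpP is produced and active.
With repressor IrpP bound, *nolL* is not transcribed.
→ *nolL* is OFF in B.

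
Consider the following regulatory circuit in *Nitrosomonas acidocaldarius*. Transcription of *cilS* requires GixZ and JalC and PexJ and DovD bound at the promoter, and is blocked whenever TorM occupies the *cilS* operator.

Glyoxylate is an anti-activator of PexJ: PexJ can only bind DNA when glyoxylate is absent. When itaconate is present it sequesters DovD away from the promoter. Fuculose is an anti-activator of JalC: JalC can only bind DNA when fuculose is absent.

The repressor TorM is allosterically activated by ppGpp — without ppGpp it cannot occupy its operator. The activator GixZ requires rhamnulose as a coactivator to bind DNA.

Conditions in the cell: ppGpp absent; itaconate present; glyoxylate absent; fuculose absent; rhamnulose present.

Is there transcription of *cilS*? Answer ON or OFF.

OFF

Rhamnulose is present, so GixZ is active.
Fuculose is absent, so JalC is active.
Glyoxylate is absent, so PexJ is active.
ppGpp is absent, so TorM is inactive.
Itaconate is present, so DovD is inactive.
Required activator DovD is absent, so *cilS* is not transcribed.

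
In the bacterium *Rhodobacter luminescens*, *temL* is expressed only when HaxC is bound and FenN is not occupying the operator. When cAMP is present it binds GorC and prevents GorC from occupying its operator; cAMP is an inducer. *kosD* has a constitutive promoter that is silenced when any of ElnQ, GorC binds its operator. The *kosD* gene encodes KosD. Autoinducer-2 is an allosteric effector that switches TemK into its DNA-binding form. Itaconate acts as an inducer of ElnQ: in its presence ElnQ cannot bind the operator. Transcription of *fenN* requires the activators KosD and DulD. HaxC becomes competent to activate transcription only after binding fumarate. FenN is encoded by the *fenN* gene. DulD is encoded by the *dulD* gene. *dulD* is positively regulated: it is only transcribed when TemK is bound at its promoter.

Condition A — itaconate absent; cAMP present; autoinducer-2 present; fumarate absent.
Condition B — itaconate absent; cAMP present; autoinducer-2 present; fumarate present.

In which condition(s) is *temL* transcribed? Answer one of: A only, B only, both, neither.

Condition A:
Itaconate is absent, so ElnQ is active.
cAMP is present, so GorC is inactive.
With repressor ElnQ bound, *kosD* is not transcribed.
So KosD is not produced.
Autoinducer-2 is present, so TemK is active.
No repressor is bound and TemK is active, so *dulD* is transcribed.
So DulD is produced and active.
Required activator KosD is absent, so *fenN* is not transcribed.
So FenN is not produced.
Fumarate is absent, so HaxC is inactive.
Required activator HaxC is absent, so *temL* is not transcribed.
→ *temL* is OFF in A.
Condition B:
Itaconate is absent, so ElnQ is active.
cAMP is present, so GorC is inactive.
With repressor ElnQ bound, *kosD* is not transcribed.
So KosD is not produced.
Autoinducer-2 is present, so TemK is active.
No repressor is bound and TemK is active, so *dulD* is transcribed.
So DulD is produced and active.
Required activator KosD is absent, so *fenN* is not transcribed.
So FenN is not produced.
Fumarate is present, so HaxC is active.
No repressor is bound and HaxC is active, so *temL* is transcribed.
→ *temL* is ON in B.

B only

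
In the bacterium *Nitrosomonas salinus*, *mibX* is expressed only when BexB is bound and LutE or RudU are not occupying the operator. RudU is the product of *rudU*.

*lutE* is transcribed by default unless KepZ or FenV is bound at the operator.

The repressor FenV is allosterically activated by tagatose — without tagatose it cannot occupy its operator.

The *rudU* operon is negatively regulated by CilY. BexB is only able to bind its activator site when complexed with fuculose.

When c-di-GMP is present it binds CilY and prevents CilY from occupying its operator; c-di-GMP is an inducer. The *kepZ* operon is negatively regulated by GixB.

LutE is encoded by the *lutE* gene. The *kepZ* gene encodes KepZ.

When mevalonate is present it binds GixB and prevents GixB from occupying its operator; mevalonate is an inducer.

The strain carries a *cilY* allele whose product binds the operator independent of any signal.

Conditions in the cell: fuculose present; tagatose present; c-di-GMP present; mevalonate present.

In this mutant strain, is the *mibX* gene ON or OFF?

ON

Fuculose is present, so BexB is active.
Mevalonate is present, so GixB is inactive.
With no repressor bound, *kepZ* is transcribed.
So KepZ is produced and active.
Tagatose is present, so FenV is active.
With repressor KepZ bound, *lutE* is not transcribed.
So LutE is not produced.
CilY is constitutively active in this strain.
With repressor CilY bound, *rudU* is not transcribed.
So RudU is not produced.
No repressor is bound and BexB is active, so *mibX* is transcribed.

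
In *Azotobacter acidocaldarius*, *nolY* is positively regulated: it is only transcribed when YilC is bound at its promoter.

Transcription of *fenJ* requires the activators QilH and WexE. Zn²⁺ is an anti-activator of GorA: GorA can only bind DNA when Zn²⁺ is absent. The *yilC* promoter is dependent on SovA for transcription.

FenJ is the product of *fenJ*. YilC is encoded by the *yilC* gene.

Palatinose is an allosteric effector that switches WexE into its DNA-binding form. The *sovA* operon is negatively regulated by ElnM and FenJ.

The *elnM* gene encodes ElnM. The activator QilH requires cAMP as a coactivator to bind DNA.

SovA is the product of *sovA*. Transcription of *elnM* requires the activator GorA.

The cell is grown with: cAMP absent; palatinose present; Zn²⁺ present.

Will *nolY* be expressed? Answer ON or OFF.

Zn²⁺ is present, so GorA is inactive.
Required activator GorA is absent, so *elnM* is not transcribed.
So ElnM is not produced.
cAMP is absent, so QilH is inactive.
Palatinose is present, so WexE is active.
Required activator QilH is absent, so *fenJ* is not transcribed.
So FenJ is not produced.
With no repressor bound, *sovA* is transcribed.
So SovA is produced and active.
No repressor is bound and SovA is active, so *yilC* is transcribed.
So YilC is produced and active.
No repressor is bound and YilC is active, so *nolY* is transcribed.

ON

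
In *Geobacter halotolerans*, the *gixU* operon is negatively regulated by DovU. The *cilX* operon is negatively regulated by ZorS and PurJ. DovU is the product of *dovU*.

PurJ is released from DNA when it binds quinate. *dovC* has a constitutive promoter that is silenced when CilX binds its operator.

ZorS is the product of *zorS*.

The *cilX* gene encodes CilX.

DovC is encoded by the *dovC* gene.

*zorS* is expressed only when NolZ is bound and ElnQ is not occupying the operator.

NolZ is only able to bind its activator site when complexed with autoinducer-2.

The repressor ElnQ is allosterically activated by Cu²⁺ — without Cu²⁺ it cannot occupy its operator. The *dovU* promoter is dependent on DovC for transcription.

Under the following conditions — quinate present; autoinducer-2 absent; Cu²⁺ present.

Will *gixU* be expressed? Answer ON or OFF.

Cu²⁺ is present, so ElnQ is active.
Autoinducer-2 is absent, so NolZ is inactive.
With repressor ElnQ bound, *zorS* is not transcribed.
So ZorS is not produced.
Quinate is present, so PurJ is inactive.
With no repressor bound, *cilX* is transcribed.
So CilX is produced and active.
With repressor CilX bound, *dovC* is not transcribed.
So DovC is not produced.
Required activator DovC is absent, so *dovU* is not transcribed.
So DovU is not produced.
With no repressor bound, *gixU* is transcribed.

ON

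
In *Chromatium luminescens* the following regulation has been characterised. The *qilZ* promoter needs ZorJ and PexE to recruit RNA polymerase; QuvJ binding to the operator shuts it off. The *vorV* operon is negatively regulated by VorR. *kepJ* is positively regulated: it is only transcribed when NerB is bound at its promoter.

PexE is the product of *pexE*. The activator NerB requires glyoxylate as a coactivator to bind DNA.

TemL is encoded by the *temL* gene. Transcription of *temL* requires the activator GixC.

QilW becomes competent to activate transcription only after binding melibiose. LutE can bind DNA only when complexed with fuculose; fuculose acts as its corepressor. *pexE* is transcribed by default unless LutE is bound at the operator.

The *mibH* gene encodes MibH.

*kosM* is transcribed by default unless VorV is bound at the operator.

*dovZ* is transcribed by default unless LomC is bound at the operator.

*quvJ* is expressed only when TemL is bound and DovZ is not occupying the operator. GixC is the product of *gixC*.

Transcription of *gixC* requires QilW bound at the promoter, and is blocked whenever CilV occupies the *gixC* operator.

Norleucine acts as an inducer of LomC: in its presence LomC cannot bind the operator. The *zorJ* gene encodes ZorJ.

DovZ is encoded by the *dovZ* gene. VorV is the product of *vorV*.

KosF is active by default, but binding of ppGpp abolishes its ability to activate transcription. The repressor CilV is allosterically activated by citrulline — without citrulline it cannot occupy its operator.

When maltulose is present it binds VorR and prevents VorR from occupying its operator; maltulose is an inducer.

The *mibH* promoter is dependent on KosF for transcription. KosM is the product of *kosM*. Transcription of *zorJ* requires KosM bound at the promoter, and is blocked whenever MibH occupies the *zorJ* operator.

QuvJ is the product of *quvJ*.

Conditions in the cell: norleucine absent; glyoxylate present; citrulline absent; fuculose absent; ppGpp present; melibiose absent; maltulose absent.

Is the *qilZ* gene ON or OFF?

Maltulose is absent, so VorR is active.
With repressor VorR bound, *vorV* is not transcribed.
So VorV is not produced.
With no repressor bound, *kosM* is transcribed.
So KosM is produced and active.
ppGpp is present, so KosF is inactive.
Required activator KosF is absent, so *mibH* is not transcribed.
So MibH is not produced.
No repressor is bound and KosM is active, so *zorJ* is transcribed.
So ZorJ is produced and active.
Norleucine is absent, so LomC is active.
With repressor LomC bound, *dovZ* is not transcribed.
So DovZ is not produced.
Citrulline is absent, so CilV is inactive.
Melibiose is absent, so QilW is inactive.
Required activator QilW is absent, so *gixC* is not transcribed.
So GixC is not produced.
Required activator GixC is absent, so *temL* is not transcribed.
So TemL is not produced.
Required activator TemL is absent, so *quvJ* is not transcribed.
So QuvJ is not produced.
Fuculose is absent, so LutE is inactive.
With no repressor bound, *pexE* is transcribed.
So PexE is produced and active.
No repressor is bound and ZorJ and PexE are active, so *qilZ* is transcribed.

ON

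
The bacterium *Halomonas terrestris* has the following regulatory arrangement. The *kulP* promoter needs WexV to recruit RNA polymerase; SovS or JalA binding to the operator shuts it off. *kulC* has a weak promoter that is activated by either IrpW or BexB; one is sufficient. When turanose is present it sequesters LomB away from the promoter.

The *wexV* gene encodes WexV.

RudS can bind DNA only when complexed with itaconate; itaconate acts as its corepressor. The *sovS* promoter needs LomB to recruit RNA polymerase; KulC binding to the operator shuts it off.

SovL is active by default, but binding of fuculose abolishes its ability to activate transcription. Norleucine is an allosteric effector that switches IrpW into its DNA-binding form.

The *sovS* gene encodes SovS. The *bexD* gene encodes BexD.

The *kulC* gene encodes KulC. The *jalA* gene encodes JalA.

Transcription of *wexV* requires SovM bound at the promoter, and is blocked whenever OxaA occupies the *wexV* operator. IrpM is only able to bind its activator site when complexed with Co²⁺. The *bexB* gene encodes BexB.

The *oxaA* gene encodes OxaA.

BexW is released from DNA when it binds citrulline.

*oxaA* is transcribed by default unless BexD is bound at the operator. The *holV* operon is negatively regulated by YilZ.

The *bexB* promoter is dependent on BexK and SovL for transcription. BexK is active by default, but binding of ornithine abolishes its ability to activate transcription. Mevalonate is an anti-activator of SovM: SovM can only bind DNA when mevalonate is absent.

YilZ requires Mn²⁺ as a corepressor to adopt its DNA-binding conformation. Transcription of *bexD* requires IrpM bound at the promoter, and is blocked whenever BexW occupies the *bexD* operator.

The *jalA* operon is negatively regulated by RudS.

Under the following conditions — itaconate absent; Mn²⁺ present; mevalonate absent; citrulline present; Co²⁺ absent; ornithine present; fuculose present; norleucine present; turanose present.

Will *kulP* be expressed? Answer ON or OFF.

Turanose is present, so LomB is inactive.
Norleucine is present, so IrpW is active.
Ornithine is present, so BexK is inactive.
Fuculose is present, so SovL is inactive.
Required activator BexK is absent, so *bexB* is not transcribed.
So BexB is not produced.
Activator IrpW is present, so *kulC* is transcribed.
So KulC is produced and active.
With repressor KulC bound, *sovS* is not transcribed.
So SovS is not produced.
Itaconate is absent, so RudS is inactive.
With no repressor bound, *jalA* is transcribed.
So JalA is produced and active.
Mevalonate is absent, so SovM is active.
Co²⁺ is absent, so IrpM is inactive.
Citrulline is present, so BexW is inactive.
Required activator IrpM is absent, so *bexD* is not transcribed.
So BexD is not produced.
With no repressor bound, *oxaA* is transcribed.
So OxaA is produced and active.
With repressor OxaA bound, *wexV* is not transcribed.
So WexV is not produced.
With repressor JalA bound, *kulP* is not transcribed.

OFF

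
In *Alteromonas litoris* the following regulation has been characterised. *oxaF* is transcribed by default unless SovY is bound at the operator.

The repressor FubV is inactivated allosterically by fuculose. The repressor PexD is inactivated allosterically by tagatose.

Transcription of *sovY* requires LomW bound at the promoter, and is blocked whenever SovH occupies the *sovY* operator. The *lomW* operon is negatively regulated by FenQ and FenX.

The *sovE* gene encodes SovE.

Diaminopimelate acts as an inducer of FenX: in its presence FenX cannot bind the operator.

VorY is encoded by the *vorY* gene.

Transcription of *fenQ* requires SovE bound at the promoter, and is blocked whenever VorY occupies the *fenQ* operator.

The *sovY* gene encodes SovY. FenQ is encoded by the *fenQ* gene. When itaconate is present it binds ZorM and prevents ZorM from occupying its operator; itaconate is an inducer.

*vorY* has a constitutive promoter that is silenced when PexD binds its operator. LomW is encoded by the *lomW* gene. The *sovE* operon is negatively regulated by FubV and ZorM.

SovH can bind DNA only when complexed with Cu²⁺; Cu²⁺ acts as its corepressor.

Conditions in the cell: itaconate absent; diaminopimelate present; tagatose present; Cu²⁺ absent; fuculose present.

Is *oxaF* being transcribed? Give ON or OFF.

Fuculose is present, so FubV is inactive.
Itaconate is absent, so ZorM is active.
With repressor ZorM bound, *sovE* is not transcribed.
So SovE is not produced.
Tagatose is present, so PexD is inactive.
With no repressor bound, *vorY* is transcribed.
So VorY is produced and active.
With repressor VorY bound, *fenQ* is not transcribed.
So FenQ is not produced.
Diaminopimelate is present, so FenX is inactive.
With no repressor bound, *lomW* is transcribed.
So LomW is produced and active.
Cu²⁺ is absent, so SovH is inactive.
No repressor is bound and LomW is active, so *sovY* is transcribed.
So SovY is produced and active.
With repressor SovY bound, *oxaF* is not transcribed.

OFF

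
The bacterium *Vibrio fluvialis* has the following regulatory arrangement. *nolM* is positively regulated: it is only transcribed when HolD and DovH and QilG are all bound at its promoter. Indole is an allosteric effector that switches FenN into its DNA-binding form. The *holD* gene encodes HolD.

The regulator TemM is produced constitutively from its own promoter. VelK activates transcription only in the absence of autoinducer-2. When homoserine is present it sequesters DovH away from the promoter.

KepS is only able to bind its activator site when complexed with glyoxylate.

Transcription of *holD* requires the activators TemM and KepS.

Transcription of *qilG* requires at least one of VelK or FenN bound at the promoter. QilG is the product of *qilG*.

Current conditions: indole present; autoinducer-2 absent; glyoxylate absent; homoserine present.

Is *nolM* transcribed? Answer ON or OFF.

TemM is produced constitutively and is active.
Glyoxylate is absent, so KepS is inactive.
Required activator KepS is absent, so *holD* is not transcribed.
So HolD is not produced.
Homoserine is present, so DovH is inactive.
Autoinducer-2 is absent, so VelK is active.
Indole is present, so FenN is active.
Activator VelK is present, so *qilG* is transcribed.
So QilG is produced and active.
Required activator HolD is absent, so *nolM* is not transcribed.

OFF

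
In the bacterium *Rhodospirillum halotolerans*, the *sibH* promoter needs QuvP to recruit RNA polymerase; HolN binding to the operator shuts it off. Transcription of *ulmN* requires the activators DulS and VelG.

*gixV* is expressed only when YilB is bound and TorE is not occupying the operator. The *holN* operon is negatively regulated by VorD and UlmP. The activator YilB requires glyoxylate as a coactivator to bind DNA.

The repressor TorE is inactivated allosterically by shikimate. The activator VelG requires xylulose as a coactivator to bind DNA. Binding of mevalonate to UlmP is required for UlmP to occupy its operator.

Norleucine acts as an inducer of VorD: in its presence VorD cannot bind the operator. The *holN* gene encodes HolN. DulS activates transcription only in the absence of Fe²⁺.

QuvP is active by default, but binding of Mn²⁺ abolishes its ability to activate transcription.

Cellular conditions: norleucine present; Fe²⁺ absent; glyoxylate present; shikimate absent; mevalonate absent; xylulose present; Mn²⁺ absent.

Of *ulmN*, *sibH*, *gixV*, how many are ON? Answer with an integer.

1

Fe²⁺ is absent, so DulS is active.
Xylulose is present, so VelG is active.
No repressor is bound and DulS and VelG are active, so *ulmN* is transcribed.
→ *ulmN* is ON.
Mn²⁺ is absent, so QuvP is active.
Norleucine is present, so VorD is inactive.
Mevalonate is absent, so UlmP is inactive.
With no repressor bound, *holN* is transcribed.
So HolN is produced and active.
With repressor HolN bound, *sibH* is not transcribed.
→ *sibH* is OFF.
Glyoxylate is present, so YilB is active.
Shikimate is absent, so TorE is active.
With repressor TorE bound, *gixV* is not transcribed.
→ *gixV* is OFF.
1 of the 3 genes is transcribed.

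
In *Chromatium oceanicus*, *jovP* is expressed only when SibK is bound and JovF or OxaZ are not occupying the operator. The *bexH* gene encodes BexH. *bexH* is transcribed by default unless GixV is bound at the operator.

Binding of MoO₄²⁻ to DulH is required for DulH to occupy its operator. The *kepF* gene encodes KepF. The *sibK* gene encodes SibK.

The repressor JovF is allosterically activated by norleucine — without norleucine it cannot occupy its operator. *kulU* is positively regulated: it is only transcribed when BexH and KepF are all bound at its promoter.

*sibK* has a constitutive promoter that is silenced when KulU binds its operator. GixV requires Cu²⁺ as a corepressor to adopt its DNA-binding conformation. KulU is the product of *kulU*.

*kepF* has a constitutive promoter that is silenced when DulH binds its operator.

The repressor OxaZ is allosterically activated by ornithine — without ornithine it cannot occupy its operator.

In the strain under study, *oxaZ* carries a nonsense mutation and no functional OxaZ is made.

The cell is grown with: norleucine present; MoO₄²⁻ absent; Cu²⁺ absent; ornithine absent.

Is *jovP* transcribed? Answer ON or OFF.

Norleucine is present, so JovF is active.
Cu²⁺ is absent, so GixV is inactive.
With no repressor bound, *bexH* is transcribed.
So BexH is produced and active.
MoO₄²⁻ is absent, so DulH is inactive.
With no repressor bound, *kepF* is transcribed.
So KepF is produced and active.
No repressor is bound and BexH and KepF are active, so *kulU* is transcribed.
So KulU is produced and active.
With repressor KulU bound, *sibK* is not transcribed.
So SibK is not produced.
OxaZ is non-functional in this strain, so it has no effect.
With repressor JovF bound, *jovP* is not transcribed.

OFF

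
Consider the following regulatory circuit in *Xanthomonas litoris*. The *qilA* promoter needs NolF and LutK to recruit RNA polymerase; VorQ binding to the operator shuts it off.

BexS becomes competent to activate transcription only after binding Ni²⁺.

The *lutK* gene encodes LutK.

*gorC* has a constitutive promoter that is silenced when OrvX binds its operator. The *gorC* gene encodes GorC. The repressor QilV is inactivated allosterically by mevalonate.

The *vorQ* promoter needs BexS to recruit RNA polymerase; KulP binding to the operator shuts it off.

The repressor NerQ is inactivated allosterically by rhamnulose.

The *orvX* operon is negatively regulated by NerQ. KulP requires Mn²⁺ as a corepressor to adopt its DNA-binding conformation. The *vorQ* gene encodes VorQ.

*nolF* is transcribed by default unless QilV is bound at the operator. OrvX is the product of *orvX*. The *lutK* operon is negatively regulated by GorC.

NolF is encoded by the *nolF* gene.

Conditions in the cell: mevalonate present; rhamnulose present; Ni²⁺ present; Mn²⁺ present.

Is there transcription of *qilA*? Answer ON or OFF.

Mevalonate is present, so QilV is inactive.
With no repressor bound, *nolF* is transcribed.
So NolF is produced and active.
Rhamnulose is present, so NerQ is inactive.
With no repressor bound, *orvX* is transcribed.
So OrvX is produced and active.
With repressor OrvX bound, *gorC* is not transcribed.
So GorC is not produced.
With no repressor bound, *lutK* is transcribed.
So LutK is produced and active.
Ni²⁺ is present, so BexS is active.
Mn²⁺ is present, so KulP is active.
With repressor KulP bound, *vorQ* is not transcribed.
So VorQ is not produced.
No repressor is bound and NolF and LutK are active, so *qilA* is transcribed.

ON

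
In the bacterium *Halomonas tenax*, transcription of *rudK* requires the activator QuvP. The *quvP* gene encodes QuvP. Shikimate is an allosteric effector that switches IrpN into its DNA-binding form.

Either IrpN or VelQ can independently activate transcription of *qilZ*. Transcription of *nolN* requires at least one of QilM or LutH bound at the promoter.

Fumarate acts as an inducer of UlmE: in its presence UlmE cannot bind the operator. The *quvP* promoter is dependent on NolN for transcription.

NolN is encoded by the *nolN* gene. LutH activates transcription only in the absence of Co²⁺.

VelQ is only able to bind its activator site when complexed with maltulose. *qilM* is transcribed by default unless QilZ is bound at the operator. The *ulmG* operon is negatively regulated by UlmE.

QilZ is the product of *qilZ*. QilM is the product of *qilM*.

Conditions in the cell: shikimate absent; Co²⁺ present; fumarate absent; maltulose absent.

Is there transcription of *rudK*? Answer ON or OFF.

ON

Shikimate is absent, so IrpN is inactive.
Maltulose is absent, so VelQ is inactive.
No activator is available at the *qilZ* promoter, so *qilZ* is not transcribed.
So QilZ is not produced.
With no repressor bound, *qilM* is transcribed.
So QilM is produced and active.
Co²⁺ is present, so LutH is inactive.
Activator QilM is present, so *nolN* is transcribed.
So NolN is produced and active.
No repressor is bound and NolN is active, so *quvP* is transcribed.
So QuvP is produced and active.
No repressor is bound and QuvP is active, so *rudK* is transcribed.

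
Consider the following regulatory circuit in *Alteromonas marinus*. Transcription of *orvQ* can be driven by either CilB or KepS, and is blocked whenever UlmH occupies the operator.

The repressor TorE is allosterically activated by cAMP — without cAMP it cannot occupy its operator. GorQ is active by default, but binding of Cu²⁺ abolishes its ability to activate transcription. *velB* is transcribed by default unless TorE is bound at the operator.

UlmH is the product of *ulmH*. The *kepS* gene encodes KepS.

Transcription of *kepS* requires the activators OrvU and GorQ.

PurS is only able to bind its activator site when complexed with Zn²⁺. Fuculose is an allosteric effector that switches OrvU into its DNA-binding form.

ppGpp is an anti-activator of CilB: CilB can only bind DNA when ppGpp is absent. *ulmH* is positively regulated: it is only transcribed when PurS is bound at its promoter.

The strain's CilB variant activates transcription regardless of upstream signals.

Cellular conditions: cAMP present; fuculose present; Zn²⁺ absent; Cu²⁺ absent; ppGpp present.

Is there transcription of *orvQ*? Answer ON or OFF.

ON

CilB is constitutively active in this strain.
Zn²⁺ is absent, so PurS is inactive.
Required activator PurS is absent, so *ulmH* is not transcribed.
So UlmH is not produced.
Fuculose is present, so OrvU is active.
Cu²⁺ is absent, so GorQ is active.
No repressor is bound and OrvU and GorQ are active, so *kepS* is transcribed.
So KepS is produced and active.
Activator CilB is present, so *orvQ* is transcribed.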